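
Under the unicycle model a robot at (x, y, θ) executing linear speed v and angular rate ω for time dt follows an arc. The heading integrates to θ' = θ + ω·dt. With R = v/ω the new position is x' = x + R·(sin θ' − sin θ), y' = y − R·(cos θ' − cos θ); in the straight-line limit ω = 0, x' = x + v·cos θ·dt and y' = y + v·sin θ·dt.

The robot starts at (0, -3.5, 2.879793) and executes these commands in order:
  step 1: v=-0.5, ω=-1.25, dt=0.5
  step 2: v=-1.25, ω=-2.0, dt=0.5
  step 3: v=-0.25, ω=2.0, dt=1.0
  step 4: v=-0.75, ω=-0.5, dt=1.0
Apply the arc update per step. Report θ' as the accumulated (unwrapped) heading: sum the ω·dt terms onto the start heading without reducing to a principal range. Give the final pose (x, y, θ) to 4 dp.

(1.1843, -4.4870, 2.7548)

step 1: θ'=2.2548 (R=0.4000) → pose (0.2065, -3.6336, 2.2548)
step 2: θ'=1.2548 (R=0.6250) → pose (0.3161, -4.2228, 1.2548)
step 3: θ'=3.2548 (R=-0.1250) → pose (0.4491, -4.3858, 3.2548)
step 4: θ'=2.7548 (R=1.5000) → pose (1.1843, -4.4870, 2.7548)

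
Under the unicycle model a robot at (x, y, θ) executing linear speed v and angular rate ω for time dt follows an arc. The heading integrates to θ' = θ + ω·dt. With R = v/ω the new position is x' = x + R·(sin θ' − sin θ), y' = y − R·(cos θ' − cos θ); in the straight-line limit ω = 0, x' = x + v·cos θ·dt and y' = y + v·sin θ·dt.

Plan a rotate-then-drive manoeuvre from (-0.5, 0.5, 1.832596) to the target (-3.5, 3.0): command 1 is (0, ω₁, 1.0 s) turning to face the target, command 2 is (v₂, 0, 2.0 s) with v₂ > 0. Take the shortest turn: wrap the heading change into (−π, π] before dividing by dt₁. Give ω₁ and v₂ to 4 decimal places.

ω₁ = 0.6143, v₂ = 1.9526

heading to target = atan2(3−0.5, -3.5−-0.5) = 2.4469
Δθ = wrap(2.4469 − 1.8326) = 0.6143; ω₁ = Δθ/dt₁ = 0.6143
distance = √((-3.5−-0.5)² + (3−0.5)²) = 3.9051; v₂ = distance/dt₂ = 1.9526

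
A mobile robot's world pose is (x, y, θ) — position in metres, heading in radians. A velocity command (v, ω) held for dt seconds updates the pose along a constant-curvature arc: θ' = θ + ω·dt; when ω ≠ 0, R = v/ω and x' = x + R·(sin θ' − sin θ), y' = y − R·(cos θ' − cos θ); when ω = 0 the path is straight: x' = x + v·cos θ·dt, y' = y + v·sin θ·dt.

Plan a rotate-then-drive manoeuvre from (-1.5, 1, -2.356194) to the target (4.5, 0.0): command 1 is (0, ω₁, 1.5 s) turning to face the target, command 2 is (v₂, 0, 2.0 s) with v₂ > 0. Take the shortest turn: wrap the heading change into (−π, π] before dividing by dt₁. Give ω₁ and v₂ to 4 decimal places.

heading to target = atan2(0−1, 4.5−-1.5) = -0.1651
Δθ = wrap(-0.1651 − -2.3562) = 2.1910; ω₁ = Δθ/dt₁ = 1.4607
distance = √((4.5−-1.5)² + (0−1)²) = 6.0828; v₂ = distance/dt₂ = 3.0414

ω₁ = 1.4607, v₂ = 3.0414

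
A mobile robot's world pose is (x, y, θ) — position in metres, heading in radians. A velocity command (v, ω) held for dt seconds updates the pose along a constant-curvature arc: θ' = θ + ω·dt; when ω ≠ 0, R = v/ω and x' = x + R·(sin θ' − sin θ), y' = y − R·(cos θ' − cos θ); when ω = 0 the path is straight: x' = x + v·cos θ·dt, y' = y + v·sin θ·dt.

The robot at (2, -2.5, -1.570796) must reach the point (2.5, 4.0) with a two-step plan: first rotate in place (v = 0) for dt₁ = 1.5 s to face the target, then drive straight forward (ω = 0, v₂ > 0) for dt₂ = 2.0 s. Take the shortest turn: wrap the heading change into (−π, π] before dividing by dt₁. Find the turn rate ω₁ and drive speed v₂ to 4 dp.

ω₁ = 2.0432, v₂ = 3.2596

heading to target = atan2(4−-2.5, 2.5−2) = 1.4940
Δθ = wrap(1.4940 − -1.5708) = 3.0648; ω₁ = Δθ/dt₁ = 2.0432
distance = √((2.5−2)² + (4−-2.5)²) = 6.5192; v₂ = distance/dt₂ = 3.2596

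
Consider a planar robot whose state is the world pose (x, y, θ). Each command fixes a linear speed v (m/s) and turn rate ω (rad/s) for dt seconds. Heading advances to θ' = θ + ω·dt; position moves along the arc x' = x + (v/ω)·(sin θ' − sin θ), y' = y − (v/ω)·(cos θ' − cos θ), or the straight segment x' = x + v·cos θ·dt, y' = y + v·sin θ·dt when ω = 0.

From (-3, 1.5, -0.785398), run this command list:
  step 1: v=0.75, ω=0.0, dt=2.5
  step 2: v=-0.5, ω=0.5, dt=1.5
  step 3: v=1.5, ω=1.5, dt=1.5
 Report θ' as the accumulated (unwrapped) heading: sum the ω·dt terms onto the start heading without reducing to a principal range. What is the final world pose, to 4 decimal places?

step 1: θ'=-0.7854 (straight) → pose (-1.6742, 0.1742, -0.7854)
step 2: θ'=-0.0354 (R=-1.0000) → pose (-2.3459, 0.4664, -0.0354)
step 3: θ'=2.2146 (R=1.0000) → pose (-1.5107, 2.0661, 2.2146)

(-1.5107, 2.0661, 2.2146)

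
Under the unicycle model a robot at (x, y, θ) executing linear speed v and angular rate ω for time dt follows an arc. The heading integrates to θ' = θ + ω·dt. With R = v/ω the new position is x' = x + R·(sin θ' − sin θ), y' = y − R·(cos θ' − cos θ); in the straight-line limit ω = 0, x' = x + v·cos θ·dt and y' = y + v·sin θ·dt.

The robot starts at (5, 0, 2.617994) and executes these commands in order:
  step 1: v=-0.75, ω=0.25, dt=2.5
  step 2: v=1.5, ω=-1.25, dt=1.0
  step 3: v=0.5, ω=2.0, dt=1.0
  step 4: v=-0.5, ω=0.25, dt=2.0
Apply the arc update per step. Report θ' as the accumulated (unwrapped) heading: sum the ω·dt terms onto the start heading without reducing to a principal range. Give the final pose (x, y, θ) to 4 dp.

step 1: θ'=3.2430 (R=-3.0000) → pose (6.8037, -0.3865, 3.2430)
step 2: θ'=1.9930 (R=-1.2000) → pose (5.5876, 0.3156, 1.9930)
step 3: θ'=3.9930 (R=0.2500) → pose (5.1715, 0.3779, 3.9930)
step 4: θ'=4.4930 (R=-2.0000) → pose (5.6191, 1.2605, 4.4930)

(5.6191, 1.2605, 4.4930)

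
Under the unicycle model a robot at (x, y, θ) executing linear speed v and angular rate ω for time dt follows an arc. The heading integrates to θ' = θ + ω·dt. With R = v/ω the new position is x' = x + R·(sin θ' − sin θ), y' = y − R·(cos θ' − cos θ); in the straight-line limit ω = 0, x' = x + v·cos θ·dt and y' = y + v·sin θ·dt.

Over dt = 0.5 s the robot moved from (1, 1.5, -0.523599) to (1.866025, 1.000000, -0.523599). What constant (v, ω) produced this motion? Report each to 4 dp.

v = 2.0000, ω = 0.0000

Δθ = -0.523599 − -0.523599 = 0.000000
ω = Δθ/dt = 0.000000/0.5 = 0.0000
ω = 0 → v = (Δx·cos θ + Δy·sin θ)/dt = 2.0000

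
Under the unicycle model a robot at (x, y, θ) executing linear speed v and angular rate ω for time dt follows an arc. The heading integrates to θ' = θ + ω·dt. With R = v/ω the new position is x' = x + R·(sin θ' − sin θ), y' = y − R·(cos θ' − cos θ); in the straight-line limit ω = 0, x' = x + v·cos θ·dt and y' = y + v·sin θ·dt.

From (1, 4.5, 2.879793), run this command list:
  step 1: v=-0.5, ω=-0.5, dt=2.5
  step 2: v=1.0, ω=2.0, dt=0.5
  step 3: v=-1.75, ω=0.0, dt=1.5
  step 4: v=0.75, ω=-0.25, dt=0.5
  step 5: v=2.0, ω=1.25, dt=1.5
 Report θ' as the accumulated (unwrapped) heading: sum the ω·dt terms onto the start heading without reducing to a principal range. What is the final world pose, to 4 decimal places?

step 1: θ'=1.6298 (R=1.0000) → pose (1.7394, 3.5930, 1.6298)
step 2: θ'=2.6298 (R=0.5000) → pose (1.4852, 3.9995, 2.6298)
step 3: θ'=2.6298 (straight) → pose (3.7738, 2.7139, 2.6298)
step 4: θ'=2.5048 (R=-3.0000) → pose (3.4592, 2.9175, 2.5048)
step 5: θ'=4.3798 (R=1.6000) → pose (0.9955, 2.1535, 4.3798)

(0.9955, 2.1535, 4.3798)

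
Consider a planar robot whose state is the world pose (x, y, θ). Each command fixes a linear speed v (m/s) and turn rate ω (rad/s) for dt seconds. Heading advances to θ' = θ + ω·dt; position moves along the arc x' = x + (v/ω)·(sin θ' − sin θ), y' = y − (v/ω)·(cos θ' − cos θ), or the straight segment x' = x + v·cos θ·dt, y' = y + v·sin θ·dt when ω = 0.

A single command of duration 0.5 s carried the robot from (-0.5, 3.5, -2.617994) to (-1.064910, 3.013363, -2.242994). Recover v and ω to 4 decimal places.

Δθ = -2.242994 − -2.617994 = 0.375000
ω = Δθ/dt = 0.375000/0.5 = 0.7500
R = Δx/(sin θ' − sin θ) = 2.0000
v = R·ω = 2.0000·0.7500 = 1.5000

v = 1.5000, ω = 0.7500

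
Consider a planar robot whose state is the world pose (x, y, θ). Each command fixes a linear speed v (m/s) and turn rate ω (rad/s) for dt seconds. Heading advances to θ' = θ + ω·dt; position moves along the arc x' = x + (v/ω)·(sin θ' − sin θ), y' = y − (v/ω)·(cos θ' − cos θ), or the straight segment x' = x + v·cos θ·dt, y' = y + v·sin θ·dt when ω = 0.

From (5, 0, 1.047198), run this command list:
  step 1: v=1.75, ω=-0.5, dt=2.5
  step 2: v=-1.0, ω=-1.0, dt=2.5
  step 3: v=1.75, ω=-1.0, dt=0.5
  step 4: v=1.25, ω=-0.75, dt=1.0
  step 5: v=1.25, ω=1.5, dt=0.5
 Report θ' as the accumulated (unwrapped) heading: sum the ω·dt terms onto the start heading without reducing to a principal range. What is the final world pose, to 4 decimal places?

step 1: θ'=-0.2028 (R=-3.5000) → pose (8.7360, 1.6783, -0.2028)
step 2: θ'=-2.7028 (R=1.0000) → pose (8.5126, 3.5630, -2.7028)
step 3: θ'=-3.2028 (R=-1.7500) → pose (7.6621, 3.4005, -3.2028)
step 4: θ'=-3.9528 (R=-1.6667) → pose (6.5555, 3.9164, -3.9528)
step 5: θ'=-3.2028 (R=0.8333) → pose (6.0022, 4.1743, -3.2028)

(6.0022, 4.1743, -3.2028)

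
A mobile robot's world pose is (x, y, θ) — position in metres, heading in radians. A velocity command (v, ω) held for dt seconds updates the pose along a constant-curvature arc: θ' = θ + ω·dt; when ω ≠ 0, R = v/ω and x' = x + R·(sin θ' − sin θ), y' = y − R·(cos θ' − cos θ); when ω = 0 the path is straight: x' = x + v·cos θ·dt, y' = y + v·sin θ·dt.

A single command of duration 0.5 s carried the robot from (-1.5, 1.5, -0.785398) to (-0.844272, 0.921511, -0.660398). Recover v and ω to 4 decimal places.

Δθ = -0.660398 − -0.785398 = 0.125000
ω = Δθ/dt = 0.125000/0.5 = 0.2500
R = Δx/(sin θ' − sin θ) = 7.0000
v = R·ω = 7.0000·0.2500 = 1.7500

v = 1.7500, ω = 0.2500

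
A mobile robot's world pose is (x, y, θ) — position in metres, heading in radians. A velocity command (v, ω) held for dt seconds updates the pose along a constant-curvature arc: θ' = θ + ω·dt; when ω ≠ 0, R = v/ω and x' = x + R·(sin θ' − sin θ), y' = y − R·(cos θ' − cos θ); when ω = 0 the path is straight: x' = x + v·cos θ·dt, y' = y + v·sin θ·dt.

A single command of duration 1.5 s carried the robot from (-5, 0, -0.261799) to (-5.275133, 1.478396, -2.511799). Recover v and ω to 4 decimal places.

Δθ = -2.511799 − -0.261799 = -2.250000
ω = Δθ/dt = -2.250000/1.5 = -1.5000
R = −Δy/(cos θ' − cos θ) = 0.8333
v = R·ω = 0.8333·-1.5000 = -1.2500

v = -1.2500, ω = -1.5000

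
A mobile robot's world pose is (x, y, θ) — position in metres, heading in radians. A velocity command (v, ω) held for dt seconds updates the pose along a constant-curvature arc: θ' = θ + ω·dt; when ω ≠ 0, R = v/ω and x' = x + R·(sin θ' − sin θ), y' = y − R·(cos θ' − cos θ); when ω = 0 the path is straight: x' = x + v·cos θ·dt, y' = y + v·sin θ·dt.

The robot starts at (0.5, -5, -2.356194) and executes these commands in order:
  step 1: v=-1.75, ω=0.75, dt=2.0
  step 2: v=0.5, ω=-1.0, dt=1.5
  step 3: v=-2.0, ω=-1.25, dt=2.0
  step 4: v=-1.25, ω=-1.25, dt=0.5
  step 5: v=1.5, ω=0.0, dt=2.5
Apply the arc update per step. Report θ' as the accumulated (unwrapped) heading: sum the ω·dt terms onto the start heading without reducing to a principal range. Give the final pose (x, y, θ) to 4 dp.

step 1: θ'=-0.8562 (R=-2.3333) → pose (0.6126, -1.8210, -0.8562)
step 2: θ'=-2.3562 (R=-0.5000) → pose (0.5885, -2.5022, -2.3562)
step 3: θ'=-4.8562 (R=1.6000) → pose (3.3033, -3.8629, -4.8562)
step 4: θ'=-5.4812 (R=1.0000) → pose (3.0324, -4.4149, -5.4812)
step 5: θ'=-5.4812 (straight) → pose (5.6397, -1.7196, -5.4812)

(5.6397, -1.7196, -5.4812)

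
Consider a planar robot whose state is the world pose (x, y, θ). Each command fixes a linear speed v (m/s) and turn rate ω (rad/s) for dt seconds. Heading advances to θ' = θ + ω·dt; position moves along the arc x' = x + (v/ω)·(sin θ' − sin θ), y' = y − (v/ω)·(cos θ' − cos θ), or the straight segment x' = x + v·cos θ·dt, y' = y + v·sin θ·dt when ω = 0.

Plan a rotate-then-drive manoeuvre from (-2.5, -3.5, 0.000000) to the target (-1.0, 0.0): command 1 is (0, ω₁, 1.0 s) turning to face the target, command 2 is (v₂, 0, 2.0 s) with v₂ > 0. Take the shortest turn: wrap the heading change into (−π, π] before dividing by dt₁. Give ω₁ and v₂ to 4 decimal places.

ω₁ = 1.1659, v₂ = 1.9039

heading to target = atan2(0−-3.5, -1−-2.5) = 1.1659
Δθ = wrap(1.1659 − 0.0000) = 1.1659; ω₁ = Δθ/dt₁ = 1.1659
distance = √((-1−-2.5)² + (0−-3.5)²) = 3.8079; v₂ = distance/dt₂ = 1.9039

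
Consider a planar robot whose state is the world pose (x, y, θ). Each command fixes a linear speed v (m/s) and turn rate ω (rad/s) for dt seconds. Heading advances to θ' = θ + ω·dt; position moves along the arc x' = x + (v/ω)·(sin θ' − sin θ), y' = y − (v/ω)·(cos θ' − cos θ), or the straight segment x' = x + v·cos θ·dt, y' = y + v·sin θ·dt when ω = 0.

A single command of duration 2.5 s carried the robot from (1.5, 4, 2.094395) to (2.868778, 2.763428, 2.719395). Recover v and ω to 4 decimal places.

v = -0.7500, ω = 0.2500

Δθ = 2.719395 − 2.094395 = 0.625000
ω = Δθ/dt = 0.625000/2.5 = 0.2500
R = Δx/(sin θ' − sin θ) = -3.0000
v = R·ω = -3.0000·0.2500 = -0.7500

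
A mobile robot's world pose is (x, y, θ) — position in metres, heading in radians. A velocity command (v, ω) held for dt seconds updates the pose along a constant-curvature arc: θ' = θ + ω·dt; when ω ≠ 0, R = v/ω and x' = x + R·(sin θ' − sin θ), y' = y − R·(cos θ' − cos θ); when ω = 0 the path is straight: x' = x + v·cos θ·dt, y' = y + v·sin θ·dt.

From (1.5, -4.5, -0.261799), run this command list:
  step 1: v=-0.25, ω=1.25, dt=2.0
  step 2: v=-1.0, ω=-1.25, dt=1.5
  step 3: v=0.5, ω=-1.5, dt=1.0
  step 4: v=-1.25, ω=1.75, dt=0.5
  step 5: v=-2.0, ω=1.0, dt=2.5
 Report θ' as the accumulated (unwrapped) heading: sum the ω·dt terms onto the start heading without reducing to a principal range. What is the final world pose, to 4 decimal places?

step 1: θ'=2.2382 (R=-0.2000) → pose (1.2912, -4.8170, 2.2382)
step 2: θ'=0.3632 (R=0.8000) → pose (0.9470, -6.0599, 0.3632)
step 3: θ'=-1.1368 (R=-0.3333) → pose (1.3679, -6.2314, -1.1368)
step 4: θ'=-0.2618 (R=-0.7143) → pose (0.9047, -5.8418, -0.2618)
step 5: θ'=2.2382 (R=-2.0000) → pose (-1.1838, -9.0115, 2.2382)

(-1.1838, -9.0115, 2.2382)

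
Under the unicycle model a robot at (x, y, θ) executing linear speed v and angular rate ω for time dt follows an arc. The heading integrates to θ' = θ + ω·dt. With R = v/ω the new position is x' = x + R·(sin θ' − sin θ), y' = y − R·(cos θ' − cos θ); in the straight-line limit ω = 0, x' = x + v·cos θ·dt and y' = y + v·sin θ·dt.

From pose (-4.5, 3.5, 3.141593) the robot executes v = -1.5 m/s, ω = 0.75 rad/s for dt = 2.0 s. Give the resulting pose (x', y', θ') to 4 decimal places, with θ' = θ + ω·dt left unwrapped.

(-2.5050, 5.3585, 4.6416)

θ' = 3.1416 + 0.75·2.0 = 4.6416
R = v/ω = -1.5/0.75 = -2.0000
x' = -4.5 + -2.0000·(sin 4.6416 − sin 3.1416) = -2.5050
y' = 3.5 − -2.0000·(cos 4.6416 − cos 3.1416) = 5.3585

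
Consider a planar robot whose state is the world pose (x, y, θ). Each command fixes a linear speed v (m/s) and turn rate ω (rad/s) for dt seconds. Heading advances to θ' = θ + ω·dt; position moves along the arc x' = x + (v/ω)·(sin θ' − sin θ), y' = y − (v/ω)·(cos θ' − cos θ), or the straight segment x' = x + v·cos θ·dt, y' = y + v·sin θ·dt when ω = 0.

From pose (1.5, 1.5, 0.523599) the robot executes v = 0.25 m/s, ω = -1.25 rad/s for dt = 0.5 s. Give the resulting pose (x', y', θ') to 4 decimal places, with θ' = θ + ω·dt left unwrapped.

(1.6202, 1.5258, -0.1014)

θ' = 0.5236 + -1.25·0.5 = -0.1014
R = v/ω = 0.25/-1.25 = -0.2000
x' = 1.5 + -0.2000·(sin -0.1014 − sin 0.5236) = 1.6202
y' = 1.5 − -0.2000·(cos -0.1014 − cos 0.5236) = 1.5258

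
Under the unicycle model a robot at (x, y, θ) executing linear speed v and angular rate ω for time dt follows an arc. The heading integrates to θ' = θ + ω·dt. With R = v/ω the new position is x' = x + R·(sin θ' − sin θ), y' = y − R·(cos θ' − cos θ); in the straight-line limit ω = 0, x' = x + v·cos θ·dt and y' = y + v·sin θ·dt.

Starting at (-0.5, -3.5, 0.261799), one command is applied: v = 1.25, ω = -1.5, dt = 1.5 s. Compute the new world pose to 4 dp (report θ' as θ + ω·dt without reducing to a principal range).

θ' = 0.2618 + -1.5·1.5 = -1.9882
R = v/ω = 1.25/-1.5 = -0.8333
x' = -0.5 + -0.8333·(sin -1.9882 − sin 0.2618) = 0.4775
y' = -3.5 − -0.8333·(cos -1.9882 − cos 0.2618) = -4.6428

(0.4775, -4.6428, -1.9882)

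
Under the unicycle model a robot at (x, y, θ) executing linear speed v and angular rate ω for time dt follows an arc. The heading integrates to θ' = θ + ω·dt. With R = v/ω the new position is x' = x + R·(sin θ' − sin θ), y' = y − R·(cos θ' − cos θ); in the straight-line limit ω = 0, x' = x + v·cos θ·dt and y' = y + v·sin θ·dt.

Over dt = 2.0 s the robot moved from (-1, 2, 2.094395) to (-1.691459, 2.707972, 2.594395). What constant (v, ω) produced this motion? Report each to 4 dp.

Δθ = 2.594395 − 2.094395 = 0.500000
ω = Δθ/dt = 0.500000/2.0 = 0.2500
R = −Δy/(cos θ' − cos θ) = 2.0000
v = R·ω = 2.0000·0.2500 = 0.5000

v = 0.5000, ω = 0.2500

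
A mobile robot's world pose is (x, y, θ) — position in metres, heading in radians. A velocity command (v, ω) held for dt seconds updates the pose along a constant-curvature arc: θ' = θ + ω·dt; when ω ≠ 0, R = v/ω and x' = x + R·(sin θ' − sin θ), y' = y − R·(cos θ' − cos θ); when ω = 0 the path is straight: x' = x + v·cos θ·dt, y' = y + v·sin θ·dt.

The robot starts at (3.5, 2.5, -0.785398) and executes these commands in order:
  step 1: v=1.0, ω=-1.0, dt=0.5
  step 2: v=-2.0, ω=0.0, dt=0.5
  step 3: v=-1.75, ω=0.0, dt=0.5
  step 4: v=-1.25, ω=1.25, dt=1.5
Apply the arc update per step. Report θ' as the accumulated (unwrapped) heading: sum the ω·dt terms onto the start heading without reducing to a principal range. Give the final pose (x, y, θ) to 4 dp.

step 1: θ'=-1.2854 (R=-1.0000) → pose (3.7524, 2.0744, -1.2854)
step 2: θ'=-1.2854 (straight) → pose (3.4709, 3.0340, -1.2854)
step 3: θ'=-1.2854 (straight) → pose (3.2246, 3.8736, -1.2854)
step 4: θ'=0.5896 (R=-1.0000) → pose (1.7090, 4.4232, 0.5896)

(1.7090, 4.4232, 0.5896)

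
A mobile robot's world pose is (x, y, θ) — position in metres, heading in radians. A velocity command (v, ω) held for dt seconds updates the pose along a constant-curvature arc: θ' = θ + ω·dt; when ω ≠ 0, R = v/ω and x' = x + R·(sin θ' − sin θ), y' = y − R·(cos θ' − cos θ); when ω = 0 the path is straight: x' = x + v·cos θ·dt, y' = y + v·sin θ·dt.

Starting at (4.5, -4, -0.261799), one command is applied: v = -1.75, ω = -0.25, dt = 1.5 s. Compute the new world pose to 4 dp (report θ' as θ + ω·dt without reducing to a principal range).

θ' = -0.2618 + -0.25·1.5 = -0.6368
R = v/ω = -1.75/-0.25 = 7.0000
x' = 4.5 + 7.0000·(sin -0.6368 − sin -0.2618) = 2.1494
y' = -4 − 7.0000·(cos -0.6368 − cos -0.2618) = -2.8665

(2.1494, -2.8665, -0.6368)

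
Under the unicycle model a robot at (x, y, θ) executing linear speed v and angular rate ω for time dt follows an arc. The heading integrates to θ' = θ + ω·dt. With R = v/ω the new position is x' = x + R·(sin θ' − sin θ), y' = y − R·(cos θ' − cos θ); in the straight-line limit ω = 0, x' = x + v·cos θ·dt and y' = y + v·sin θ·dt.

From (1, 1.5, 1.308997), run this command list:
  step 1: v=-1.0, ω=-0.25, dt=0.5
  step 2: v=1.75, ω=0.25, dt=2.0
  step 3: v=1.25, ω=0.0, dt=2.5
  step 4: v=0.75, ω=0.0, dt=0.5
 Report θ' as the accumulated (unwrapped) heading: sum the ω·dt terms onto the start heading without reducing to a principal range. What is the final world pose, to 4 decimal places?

step 1: θ'=1.1840 (R=4.0000) → pose (0.8408, 1.0264, 1.1840)
step 2: θ'=1.6840 (R=7.0000) → pose (1.3131, 4.4577, 1.6840)
step 3: θ'=1.6840 (straight) → pose (0.9601, 7.5627, 1.6840)
step 4: θ'=1.6840 (straight) → pose (0.9178, 7.9353, 1.6840)

(0.9178, 7.9353, 1.6840)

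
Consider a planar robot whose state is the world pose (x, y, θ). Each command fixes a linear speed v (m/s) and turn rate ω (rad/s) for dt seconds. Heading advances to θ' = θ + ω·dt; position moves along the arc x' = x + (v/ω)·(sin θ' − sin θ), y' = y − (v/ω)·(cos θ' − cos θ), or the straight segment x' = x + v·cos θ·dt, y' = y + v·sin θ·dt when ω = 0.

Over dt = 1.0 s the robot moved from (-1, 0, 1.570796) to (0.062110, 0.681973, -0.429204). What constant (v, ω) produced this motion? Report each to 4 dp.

Δθ = -0.429204 − 1.570796 = -2.000000
ω = Δθ/dt = -2.000000/1.0 = -2.0000
R = Δx/(sin θ' − sin θ) = -0.7500
v = R·ω = -0.7500·-2.0000 = 1.5000

v = 1.5000, ω = -2.0000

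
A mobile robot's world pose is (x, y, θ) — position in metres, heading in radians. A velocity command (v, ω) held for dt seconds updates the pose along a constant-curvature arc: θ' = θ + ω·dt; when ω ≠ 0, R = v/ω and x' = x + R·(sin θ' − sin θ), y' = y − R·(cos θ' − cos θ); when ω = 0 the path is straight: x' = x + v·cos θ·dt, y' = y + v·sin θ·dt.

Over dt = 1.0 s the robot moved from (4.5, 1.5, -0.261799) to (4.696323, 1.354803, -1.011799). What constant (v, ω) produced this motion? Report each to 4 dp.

Δθ = -1.011799 − -0.261799 = -0.750000
ω = Δθ/dt = -0.750000/1.0 = -0.7500
R = Δx/(sin θ' − sin θ) = -0.3333
v = R·ω = -0.3333·-0.7500 = 0.2500

v = 0.2500, ω = -0.7500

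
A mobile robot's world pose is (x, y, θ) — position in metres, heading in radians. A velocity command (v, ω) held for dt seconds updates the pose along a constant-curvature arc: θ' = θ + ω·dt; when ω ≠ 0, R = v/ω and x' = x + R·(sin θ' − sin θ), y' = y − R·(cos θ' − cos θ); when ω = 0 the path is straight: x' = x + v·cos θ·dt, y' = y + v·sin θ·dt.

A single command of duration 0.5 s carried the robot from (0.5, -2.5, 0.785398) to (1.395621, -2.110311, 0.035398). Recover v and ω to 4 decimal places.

Δθ = 0.035398 − 0.785398 = -0.750000
ω = Δθ/dt = -0.750000/0.5 = -1.5000
R = Δx/(sin θ' − sin θ) = -1.3333
v = R·ω = -1.3333·-1.5000 = 2.0000

v = 2.0000, ω = -1.5000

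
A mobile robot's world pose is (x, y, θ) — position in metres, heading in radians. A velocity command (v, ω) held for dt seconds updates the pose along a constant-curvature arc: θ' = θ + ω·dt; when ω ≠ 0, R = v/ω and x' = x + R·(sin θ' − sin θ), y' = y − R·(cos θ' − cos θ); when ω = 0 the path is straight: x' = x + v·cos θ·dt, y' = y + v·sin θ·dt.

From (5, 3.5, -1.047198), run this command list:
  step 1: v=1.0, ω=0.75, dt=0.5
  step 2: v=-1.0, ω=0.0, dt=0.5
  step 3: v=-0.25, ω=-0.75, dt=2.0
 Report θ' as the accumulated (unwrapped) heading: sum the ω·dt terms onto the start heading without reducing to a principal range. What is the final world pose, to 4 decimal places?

(4.8659, 3.8842, -2.1722)

step 1: θ'=-0.6722 (R=1.3333) → pose (5.3244, 3.1234, -0.6722)
step 2: θ'=-0.6722 (straight) → pose (4.9332, 3.4347, -0.6722)
step 3: θ'=-2.1722 (R=0.3333) → pose (4.8659, 3.8842, -2.1722)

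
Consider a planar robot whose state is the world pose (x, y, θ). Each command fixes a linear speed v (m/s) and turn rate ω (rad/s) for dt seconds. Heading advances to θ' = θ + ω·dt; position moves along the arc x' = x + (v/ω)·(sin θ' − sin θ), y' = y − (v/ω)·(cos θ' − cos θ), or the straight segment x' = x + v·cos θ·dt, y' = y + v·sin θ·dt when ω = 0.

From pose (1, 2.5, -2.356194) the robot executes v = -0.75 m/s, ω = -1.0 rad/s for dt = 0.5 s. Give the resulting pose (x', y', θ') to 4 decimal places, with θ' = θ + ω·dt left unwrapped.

(1.3192, 2.6893, -2.8562)

θ' = -2.3562 + -1.0·0.5 = -2.8562
R = v/ω = -0.75/-1.0 = 0.7500
x' = 1 + 0.7500·(sin -2.8562 − sin -2.3562) = 1.3192
y' = 2.5 − 0.7500·(cos -2.8562 − cos -2.3562) = 2.6893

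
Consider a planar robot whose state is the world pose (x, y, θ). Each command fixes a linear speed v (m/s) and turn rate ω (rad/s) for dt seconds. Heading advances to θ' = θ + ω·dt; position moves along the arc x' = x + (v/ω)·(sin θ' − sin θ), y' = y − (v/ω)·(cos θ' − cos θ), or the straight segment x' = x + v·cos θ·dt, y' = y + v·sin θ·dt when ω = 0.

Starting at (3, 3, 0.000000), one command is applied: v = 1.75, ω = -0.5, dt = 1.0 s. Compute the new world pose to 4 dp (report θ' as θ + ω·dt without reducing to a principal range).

(4.6780, 2.5715, -0.5000)

θ' = 0.0000 + -0.5·1.0 = -0.5000
R = v/ω = 1.75/-0.5 = -3.5000
x' = 3 + -3.5000·(sin -0.5000 − sin 0.0000) = 4.6780
y' = 3 − -3.5000·(cos -0.5000 − cos 0.0000) = 2.5715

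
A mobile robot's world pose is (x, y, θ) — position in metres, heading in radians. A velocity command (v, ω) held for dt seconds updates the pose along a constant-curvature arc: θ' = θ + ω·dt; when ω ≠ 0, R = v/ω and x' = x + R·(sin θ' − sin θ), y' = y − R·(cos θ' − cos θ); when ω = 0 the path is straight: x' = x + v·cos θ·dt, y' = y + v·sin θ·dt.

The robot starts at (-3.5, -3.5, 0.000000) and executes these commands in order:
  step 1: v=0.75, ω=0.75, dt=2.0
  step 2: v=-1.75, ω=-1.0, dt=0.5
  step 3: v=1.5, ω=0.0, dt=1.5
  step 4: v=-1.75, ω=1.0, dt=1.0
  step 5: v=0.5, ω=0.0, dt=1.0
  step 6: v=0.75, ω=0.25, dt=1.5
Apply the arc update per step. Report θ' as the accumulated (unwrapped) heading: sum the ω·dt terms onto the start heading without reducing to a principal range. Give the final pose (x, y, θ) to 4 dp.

(-2.5335, -1.8059, 2.3750)

step 1: θ'=1.5000 (R=1.0000) → pose (-2.5025, -2.5707, 1.5000)
step 2: θ'=1.0000 (R=1.7500) → pose (-2.7755, -3.3925, 1.0000)
step 3: θ'=1.0000 (straight) → pose (-1.5599, -1.4992, 1.0000)
step 4: θ'=2.0000 (R=-1.7500) → pose (-1.6786, -3.1730, 2.0000)
step 5: θ'=2.0000 (straight) → pose (-1.8866, -2.7183, 2.0000)
step 6: θ'=2.3750 (R=3.0000) → pose (-2.5335, -1.8059, 2.3750)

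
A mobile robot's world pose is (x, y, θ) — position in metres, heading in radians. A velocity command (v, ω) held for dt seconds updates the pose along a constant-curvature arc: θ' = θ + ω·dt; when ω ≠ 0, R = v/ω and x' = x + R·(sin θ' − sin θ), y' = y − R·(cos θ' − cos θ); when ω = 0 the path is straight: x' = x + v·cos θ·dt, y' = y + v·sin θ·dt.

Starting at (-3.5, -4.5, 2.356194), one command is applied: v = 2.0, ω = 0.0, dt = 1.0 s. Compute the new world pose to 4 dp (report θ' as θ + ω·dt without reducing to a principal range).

θ' = 2.3562 + 0.0·1.0 = 2.3562
ω = 0 → straight: x' = -3.5 + 2.0·cos(2.3562)·1.0 = -4.9142
y' = -4.5 + 2.0·sin(2.3562)·1.0 = -3.0858

(-4.9142, -3.0858, 2.3562)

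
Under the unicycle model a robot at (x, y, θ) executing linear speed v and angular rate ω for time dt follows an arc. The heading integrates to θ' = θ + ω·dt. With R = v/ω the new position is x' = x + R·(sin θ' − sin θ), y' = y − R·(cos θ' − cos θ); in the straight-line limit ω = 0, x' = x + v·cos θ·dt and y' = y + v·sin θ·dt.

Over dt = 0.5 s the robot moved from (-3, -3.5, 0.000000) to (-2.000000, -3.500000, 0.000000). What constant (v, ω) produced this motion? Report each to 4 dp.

Δθ = 0.000000 − 0.000000 = 0.000000
ω = Δθ/dt = 0.000000/0.5 = 0.0000
ω = 0 → v = (Δx·cos θ + Δy·sin θ)/dt = 2.0000

v = 2.0000, ω = 0.0000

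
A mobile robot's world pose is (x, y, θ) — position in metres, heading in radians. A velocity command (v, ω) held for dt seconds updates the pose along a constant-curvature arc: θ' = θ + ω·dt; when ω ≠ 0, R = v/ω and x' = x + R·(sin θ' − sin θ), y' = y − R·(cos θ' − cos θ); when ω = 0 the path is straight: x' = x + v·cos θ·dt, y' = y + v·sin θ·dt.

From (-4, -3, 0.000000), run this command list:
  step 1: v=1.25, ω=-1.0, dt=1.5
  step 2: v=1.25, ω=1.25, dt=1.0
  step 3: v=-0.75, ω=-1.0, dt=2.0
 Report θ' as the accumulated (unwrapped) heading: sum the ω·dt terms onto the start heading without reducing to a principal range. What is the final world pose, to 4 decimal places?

(-2.4010, -3.8619, -2.2500)

step 1: θ'=-1.5000 (R=-1.2500) → pose (-2.7531, -4.1616, -1.5000)
step 2: θ'=-0.2500 (R=1.0000) → pose (-2.0030, -5.0598, -0.2500)
step 3: θ'=-2.2500 (R=0.7500) → pose (-2.4010, -3.8619, -2.2500)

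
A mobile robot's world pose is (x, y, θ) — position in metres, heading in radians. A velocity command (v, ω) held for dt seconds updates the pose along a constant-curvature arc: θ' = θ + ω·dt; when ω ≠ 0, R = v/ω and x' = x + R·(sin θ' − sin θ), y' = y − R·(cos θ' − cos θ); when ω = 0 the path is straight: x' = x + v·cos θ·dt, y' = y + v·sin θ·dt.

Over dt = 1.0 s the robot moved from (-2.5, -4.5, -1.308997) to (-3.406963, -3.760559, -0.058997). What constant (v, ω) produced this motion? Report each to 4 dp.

v = -1.2500, ω = 1.2500

Δθ = -0.058997 − -1.308997 = 1.250000
ω = Δθ/dt = 1.250000/1.0 = 1.2500
R = Δx/(sin θ' − sin θ) = -1.0000
v = R·ω = -1.0000·1.2500 = -1.2500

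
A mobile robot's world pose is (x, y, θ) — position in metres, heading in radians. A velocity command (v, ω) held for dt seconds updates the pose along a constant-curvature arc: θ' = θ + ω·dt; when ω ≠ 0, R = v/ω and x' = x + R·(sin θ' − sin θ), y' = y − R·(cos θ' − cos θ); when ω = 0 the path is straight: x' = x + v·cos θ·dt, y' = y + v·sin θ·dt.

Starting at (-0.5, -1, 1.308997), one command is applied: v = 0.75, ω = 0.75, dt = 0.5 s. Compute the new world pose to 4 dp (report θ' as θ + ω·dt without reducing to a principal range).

(-0.4723, -0.6282, 1.6840)

θ' = 1.3090 + 0.75·0.5 = 1.6840
R = v/ω = 0.75/0.75 = 1.0000
x' = -0.5 + 1.0000·(sin 1.6840 − sin 1.3090) = -0.4723
y' = -1 − 1.0000·(cos 1.6840 − cos 1.3090) = -0.6282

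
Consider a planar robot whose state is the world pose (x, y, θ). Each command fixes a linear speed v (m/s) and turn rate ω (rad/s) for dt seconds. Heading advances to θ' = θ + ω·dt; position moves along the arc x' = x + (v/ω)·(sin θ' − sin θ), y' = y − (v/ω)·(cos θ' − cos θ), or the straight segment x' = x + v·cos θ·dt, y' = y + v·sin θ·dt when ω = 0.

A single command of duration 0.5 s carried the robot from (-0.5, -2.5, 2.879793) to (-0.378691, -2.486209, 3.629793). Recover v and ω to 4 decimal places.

Δθ = 3.629793 − 2.879793 = 0.750000
ω = Δθ/dt = 0.750000/0.5 = 1.5000
R = Δx/(sin θ' − sin θ) = -0.1667
v = R·ω = -0.1667·1.5000 = -0.2500

v = -0.2500, ω = 1.5000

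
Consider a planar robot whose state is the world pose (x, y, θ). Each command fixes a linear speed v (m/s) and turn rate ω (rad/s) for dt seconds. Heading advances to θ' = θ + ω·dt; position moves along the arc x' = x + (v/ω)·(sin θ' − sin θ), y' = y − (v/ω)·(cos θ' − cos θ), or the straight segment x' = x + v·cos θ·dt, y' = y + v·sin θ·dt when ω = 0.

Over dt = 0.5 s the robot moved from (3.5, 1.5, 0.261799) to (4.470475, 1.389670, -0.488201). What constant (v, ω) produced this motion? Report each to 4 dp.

v = 2.0000, ω = -1.5000

Δθ = -0.488201 − 0.261799 = -0.750000
ω = Δθ/dt = -0.750000/0.5 = -1.5000
R = Δx/(sin θ' − sin θ) = -1.3333
v = R·ω = -1.3333·-1.5000 = 2.0000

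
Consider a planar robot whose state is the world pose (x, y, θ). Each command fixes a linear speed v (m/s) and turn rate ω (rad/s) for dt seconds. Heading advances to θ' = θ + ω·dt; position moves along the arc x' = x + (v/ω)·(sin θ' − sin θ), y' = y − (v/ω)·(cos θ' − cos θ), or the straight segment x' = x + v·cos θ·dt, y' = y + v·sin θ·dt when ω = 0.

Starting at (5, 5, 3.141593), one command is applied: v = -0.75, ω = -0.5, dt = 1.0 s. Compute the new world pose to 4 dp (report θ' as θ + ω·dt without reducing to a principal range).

(5.7191, 4.8164, 2.6416)

θ' = 3.1416 + -0.5·1.0 = 2.6416
R = v/ω = -0.75/-0.5 = 1.5000
x' = 5 + 1.5000·(sin 2.6416 − sin 3.1416) = 5.7191
y' = 5 − 1.5000·(cos 2.6416 − cos 3.1416) = 4.8164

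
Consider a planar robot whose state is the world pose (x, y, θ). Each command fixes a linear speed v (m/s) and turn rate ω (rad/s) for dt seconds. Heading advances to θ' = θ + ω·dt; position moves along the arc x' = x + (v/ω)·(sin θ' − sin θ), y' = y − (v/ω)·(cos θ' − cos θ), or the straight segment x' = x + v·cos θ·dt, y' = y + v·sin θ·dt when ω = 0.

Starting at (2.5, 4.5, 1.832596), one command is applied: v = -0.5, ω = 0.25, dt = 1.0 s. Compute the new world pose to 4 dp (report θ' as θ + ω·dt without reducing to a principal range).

θ' = 1.8326 + 0.25·1.0 = 2.0826
R = v/ω = -0.5/0.25 = -2.0000
x' = 2.5 + -2.0000·(sin 2.0826 − sin 1.8326) = 2.6881
y' = 4.5 − -2.0000·(cos 2.0826 − cos 1.8326) = 4.0381

(2.6881, 4.0381, 2.0826)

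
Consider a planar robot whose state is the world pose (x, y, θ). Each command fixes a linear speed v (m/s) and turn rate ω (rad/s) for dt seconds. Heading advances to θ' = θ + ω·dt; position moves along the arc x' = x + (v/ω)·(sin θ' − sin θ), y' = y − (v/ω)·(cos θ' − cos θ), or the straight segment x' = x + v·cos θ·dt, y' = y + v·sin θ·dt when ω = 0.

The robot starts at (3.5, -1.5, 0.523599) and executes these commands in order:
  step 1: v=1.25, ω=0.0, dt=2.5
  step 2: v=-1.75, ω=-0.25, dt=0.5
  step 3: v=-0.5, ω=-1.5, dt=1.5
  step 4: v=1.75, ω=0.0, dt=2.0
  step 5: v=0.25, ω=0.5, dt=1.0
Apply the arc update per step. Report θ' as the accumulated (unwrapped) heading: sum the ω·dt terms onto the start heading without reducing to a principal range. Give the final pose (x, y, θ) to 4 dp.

(3.9967, -3.5374, -1.3514)

step 1: θ'=0.5236 (straight) → pose (6.2063, 0.0625, 0.5236)
step 2: θ'=0.3986 (R=7.0000) → pose (5.4232, -0.3266, 0.3986)
step 3: θ'=-1.8514 (R=0.3333) → pose (4.9735, 0.0730, -1.8514)
step 4: θ'=-1.8514 (straight) → pose (4.0043, -3.2902, -1.8514)
step 5: θ'=-1.3514 (R=0.5000) → pose (3.9967, -3.5374, -1.3514)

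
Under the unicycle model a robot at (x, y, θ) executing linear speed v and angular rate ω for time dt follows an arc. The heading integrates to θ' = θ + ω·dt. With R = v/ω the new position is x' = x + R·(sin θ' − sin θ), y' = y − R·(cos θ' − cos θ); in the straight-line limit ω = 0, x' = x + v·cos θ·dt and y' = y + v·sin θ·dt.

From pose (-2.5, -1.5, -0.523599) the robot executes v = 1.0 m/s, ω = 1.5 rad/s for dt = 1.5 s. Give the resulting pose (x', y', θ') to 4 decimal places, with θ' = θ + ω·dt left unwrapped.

θ' = -0.5236 + 1.5·1.5 = 1.7264
R = v/ω = 1.0/1.5 = 0.6667
x' = -2.5 + 0.6667·(sin 1.7264 − sin -0.5236) = -1.5081
y' = -1.5 − 0.6667·(cos 1.7264 − cos -0.5236) = -0.8193

(-1.5081, -0.8193, 1.7264)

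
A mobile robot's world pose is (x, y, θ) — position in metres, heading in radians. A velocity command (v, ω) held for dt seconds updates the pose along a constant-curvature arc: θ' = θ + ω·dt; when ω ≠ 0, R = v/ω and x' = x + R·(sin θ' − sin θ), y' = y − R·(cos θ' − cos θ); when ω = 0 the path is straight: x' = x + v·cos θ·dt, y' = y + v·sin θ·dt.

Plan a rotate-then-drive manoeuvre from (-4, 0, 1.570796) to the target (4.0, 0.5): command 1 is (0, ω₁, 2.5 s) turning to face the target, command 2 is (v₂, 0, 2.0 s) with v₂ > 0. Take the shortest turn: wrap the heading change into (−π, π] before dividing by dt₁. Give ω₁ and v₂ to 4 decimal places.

heading to target = atan2(0.5−0, 4−-4) = 0.0624
Δθ = wrap(0.0624 − 1.5708) = -1.5084; ω₁ = Δθ/dt₁ = -0.6034
distance = √((4−-4)² + (0.5−0)²) = 8.0156; v₂ = distance/dt₂ = 4.0078

ω₁ = -0.6034, v₂ = 4.0078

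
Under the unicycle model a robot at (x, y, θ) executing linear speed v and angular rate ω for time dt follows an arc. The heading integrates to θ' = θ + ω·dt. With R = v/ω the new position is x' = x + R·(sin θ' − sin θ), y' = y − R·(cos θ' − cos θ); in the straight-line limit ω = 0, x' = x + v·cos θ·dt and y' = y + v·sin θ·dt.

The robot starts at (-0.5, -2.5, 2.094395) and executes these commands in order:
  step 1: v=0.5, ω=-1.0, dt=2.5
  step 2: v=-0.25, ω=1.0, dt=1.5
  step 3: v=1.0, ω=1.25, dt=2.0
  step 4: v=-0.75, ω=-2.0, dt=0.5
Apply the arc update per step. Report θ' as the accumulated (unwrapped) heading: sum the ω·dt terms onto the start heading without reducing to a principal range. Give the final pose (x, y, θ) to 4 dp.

(-0.8922, -0.8364, 2.5944)

step 1: θ'=-0.4056 (R=-0.5000) → pose (0.1303, -1.7906, -0.4056)
step 2: θ'=1.0944 (R=-0.2500) → pose (-0.1905, -1.9056, 1.0944)
step 3: θ'=3.5944 (R=0.8000) → pose (-1.2514, -0.8194, 3.5944)
step 4: θ'=2.5944 (R=0.3750) → pose (-0.8922, -0.8364, 2.5944)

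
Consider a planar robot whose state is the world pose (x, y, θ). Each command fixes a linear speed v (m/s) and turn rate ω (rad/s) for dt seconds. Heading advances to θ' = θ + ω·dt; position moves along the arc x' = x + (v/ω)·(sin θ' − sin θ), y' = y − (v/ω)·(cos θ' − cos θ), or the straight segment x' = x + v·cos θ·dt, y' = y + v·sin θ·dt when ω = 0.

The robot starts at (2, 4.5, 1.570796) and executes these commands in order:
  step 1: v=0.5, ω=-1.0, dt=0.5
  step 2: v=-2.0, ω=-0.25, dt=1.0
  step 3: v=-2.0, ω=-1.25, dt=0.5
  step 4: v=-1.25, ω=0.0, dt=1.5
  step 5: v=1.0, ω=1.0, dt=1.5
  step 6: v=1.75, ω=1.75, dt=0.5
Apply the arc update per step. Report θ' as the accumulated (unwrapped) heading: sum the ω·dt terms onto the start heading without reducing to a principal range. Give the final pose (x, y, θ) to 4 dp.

(-1.4588, 4.1008, 2.5708)

step 1: θ'=1.0708 (R=-0.5000) → pose (2.0612, 4.7397, 1.0708)
step 2: θ'=0.8208 (R=8.0000) → pose (0.8941, 3.1220, 0.8208)
step 3: θ'=0.1958 (R=1.6000) → pose (0.0346, 2.6432, 0.1958)
step 4: θ'=0.1958 (straight) → pose (-1.8045, 2.2784, 0.1958)
step 5: θ'=1.6958 (R=1.0000) → pose (-1.0069, 3.3840, 1.6958)
step 6: θ'=2.5708 (R=1.0000) → pose (-1.4588, 4.1008, 2.5708)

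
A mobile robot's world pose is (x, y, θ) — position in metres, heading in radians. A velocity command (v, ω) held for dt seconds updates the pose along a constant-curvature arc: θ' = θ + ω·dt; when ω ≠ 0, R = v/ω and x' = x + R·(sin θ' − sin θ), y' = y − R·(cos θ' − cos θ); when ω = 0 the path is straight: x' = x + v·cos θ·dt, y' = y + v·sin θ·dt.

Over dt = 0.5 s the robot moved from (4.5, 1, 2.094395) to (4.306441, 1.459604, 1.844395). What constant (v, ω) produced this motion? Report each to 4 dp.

Δθ = 1.844395 − 2.094395 = -0.250000
ω = Δθ/dt = -0.250000/0.5 = -0.5000
R = −Δy/(cos θ' − cos θ) = -2.0000
v = R·ω = -2.0000·-0.5000 = 1.0000

v = 1.0000, ω = -0.5000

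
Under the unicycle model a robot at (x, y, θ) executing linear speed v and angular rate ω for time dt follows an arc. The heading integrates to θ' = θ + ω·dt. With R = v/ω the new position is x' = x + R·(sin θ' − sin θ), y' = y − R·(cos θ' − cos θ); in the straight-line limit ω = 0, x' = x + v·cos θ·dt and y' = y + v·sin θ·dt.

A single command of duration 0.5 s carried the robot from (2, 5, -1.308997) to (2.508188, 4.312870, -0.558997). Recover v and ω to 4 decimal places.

Δθ = -0.558997 − -1.308997 = 0.750000
ω = Δθ/dt = 0.750000/0.5 = 1.5000
R = −Δy/(cos θ' − cos θ) = 1.1667
v = R·ω = 1.1667·1.5000 = 1.7500

v = 1.7500, ω = 1.5000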